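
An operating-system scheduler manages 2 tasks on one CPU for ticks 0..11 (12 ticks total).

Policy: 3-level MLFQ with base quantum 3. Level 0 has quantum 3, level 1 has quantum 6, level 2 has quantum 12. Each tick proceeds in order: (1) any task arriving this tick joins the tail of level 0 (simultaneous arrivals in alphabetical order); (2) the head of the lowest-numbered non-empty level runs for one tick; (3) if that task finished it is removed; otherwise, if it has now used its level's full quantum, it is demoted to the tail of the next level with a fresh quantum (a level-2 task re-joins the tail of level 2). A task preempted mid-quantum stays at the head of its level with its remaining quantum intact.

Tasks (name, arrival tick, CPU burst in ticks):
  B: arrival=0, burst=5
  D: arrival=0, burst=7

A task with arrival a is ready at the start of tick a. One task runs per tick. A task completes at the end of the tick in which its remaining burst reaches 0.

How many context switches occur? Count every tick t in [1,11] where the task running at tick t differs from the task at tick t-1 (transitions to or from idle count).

context switches = 3

t=0: L0/L1/L2 = BD/-/- → run B
t=1: L0/L1/L2 = BD/-/- → run B
t=2: L0/L1/L2 = BD/-/- → run B
t=3: L0/L1/L2 = D/B/- → run D
t=4: L0/L1/L2 = D/B/- → run D
t=5: L0/L1/L2 = D/B/- → run D
t=6: L0/L1/L2 = -/BD/- → run B
t=7: L0/L1/L2 = -/BD/- → run B
t=8: L0/L1/L2 = -/D/- → run D
t=9: L0/L1/L2 = -/D/- → run D
t=10: L0/L1/L2 = -/D/- → run D
t=11: L0/L1/L2 = -/D/- → run D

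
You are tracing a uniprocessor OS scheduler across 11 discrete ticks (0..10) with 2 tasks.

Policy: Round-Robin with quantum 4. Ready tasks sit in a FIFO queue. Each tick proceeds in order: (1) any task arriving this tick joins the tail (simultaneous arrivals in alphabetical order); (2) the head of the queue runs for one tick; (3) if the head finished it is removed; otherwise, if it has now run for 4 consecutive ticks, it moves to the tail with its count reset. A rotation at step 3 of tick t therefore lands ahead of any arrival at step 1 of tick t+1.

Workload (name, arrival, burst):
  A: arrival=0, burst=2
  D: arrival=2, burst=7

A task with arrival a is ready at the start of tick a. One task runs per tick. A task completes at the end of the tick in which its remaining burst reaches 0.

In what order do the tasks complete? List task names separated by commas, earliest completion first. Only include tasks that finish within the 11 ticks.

t=0: queue=[A] q_used=0 → run A
t=1: queue=[A] q_used=1 → run A
t=2: queue=[D] q_used=0 → run D
t=3: queue=[D] q_used=1 → run D
t=4: queue=[D] q_used=2 → run D
t=5: queue=[D] q_used=3 → run D
t=6: queue=[D] q_used=0 → run D
t=7: queue=[D] q_used=1 → run D
t=8: queue=[D] q_used=2 → run D
t=9: (idle)
t=10: (idle)

completion order = A, D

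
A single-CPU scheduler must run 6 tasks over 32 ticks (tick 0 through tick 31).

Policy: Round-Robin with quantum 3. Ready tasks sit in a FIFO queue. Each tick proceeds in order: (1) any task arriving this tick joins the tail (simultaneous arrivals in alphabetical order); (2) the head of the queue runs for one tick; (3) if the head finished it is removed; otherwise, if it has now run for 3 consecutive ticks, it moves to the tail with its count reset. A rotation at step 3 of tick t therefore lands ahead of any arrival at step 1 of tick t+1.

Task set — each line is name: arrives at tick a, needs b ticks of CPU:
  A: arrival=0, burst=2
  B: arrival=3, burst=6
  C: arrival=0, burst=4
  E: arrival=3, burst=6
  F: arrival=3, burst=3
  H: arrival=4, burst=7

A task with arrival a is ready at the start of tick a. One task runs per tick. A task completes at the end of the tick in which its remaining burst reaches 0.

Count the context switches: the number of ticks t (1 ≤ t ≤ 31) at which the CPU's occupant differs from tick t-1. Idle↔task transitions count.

t=0: queue=[A,C] q_used=0 → run A
t=1: queue=[A,C] q_used=1 → run A
t=2: queue=[C] q_used=0 → run C
t=3: queue=[C,B,E,F] q_used=1 → run C
t=4: queue=[C,B,E,F,H] q_used=2 → run C
t=5: queue=[B,E,F,H,C] q_used=0 → run B
t=6: queue=[B,E,F,H,C] q_used=1 → run B
t=7: queue=[B,E,F,H,C] q_used=2 → run B
t=8: queue=[E,F,H,C,B] q_used=0 → run E
t=9: queue=[E,F,H,C,B] q_used=1 → run E
t=10: queue=[E,F,H,C,B] q_used=2 → run E
t=11: queue=[F,H,C,B,E] q_used=0 → run F
t=12: queue=[F,H,C,B,E] q_used=1 → run F
t=13: queue=[F,H,C,B,E] q_used=2 → run F
t=14: queue=[H,C,B,E] q_used=0 → run H
t=15: queue=[H,C,B,E] q_used=1 → run H
t=16: queue=[H,C,B,E] q_used=2 → run H
t=17: queue=[C,B,E,H] q_used=0 → run C
t=18: queue=[B,E,H] q_used=0 → run B
t=19: queue=[B,E,H] q_used=1 → run B
t=20: queue=[B,E,H] q_used=2 → run B
t=21: queue=[E,H] q_used=0 → run E
t=22: queue=[E,H] q_used=1 → run E
t=23: queue=[E,H] q_used=2 → run E
t=24: queue=[H] q_used=0 → run H
t=25: queue=[H] q_used=1 → run H
t=26: queue=[H] q_used=2 → run H
t=27: queue=[H] q_used=0 → run H
t=28: (idle)
t=29: (idle)
t=30: (idle)
t=31: (idle)

context switches = 10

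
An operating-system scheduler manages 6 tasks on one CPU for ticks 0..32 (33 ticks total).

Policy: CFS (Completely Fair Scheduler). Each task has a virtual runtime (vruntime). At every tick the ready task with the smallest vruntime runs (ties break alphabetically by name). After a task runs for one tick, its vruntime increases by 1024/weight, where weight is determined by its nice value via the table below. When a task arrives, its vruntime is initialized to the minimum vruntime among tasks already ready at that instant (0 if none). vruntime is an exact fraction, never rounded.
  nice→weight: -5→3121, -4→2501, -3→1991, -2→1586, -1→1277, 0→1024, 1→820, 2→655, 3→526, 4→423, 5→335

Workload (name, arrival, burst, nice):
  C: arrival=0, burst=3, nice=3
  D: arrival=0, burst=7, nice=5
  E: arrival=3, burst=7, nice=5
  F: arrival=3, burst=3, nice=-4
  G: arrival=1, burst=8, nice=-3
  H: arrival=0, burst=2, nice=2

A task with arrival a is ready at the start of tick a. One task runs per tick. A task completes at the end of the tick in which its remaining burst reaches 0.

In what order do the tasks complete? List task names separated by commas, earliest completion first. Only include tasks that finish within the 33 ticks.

completion order = F, H, G, C, D, E

t=0: vr[C=0 D=0 H=0] → run C
t=1: vr[C=512/263 D=0 G=0 H=0] → run D
t=2: vr[C=512/263 D=1024/335 G=0 H=0] → run G
t=3: vr[C=512/263 D=1024/335 E=0 F=0 G=1024/1991 H=0] → run E
t=4: vr[C=512/263 D=1024/335 E=1024/335 F=0 G=1024/1991 H=0] → run F
t=5: vr[C=512/263 D=1024/335 E=1024/335 F=1024/2501 G=1024/1991 H=0] → run H
t=6: vr[C=512/263 D=1024/335 E=1024/335 F=1024/2501 G=1024/1991 H=1024/655] → run F
t=7: vr[C=512/263 D=1024/335 E=1024/335 F=2048/2501 G=1024/1991 H=1024/655] → run G
t=8: vr[C=512/263 D=1024/335 E=1024/335 F=2048/2501 G=2048/1991 H=1024/655] → run F
t=9: vr[C=512/263 D=1024/335 E=1024/335 G=2048/1991 H=1024/655] → run G
t=10: vr[C=512/263 D=1024/335 E=1024/335 G=3072/1991 H=1024/655] → run G
t=11: vr[C=512/263 D=1024/335 E=1024/335 G=4096/1991 H=1024/655] → run H
t=12: vr[C=512/263 D=1024/335 E=1024/335 G=4096/1991] → run C
t=13: vr[C=1024/263 D=1024/335 E=1024/335 G=4096/1991] → run G
t=14: vr[C=1024/263 D=1024/335 E=1024/335 G=5120/1991] → run G
t=15: vr[C=1024/263 D=1024/335 E=1024/335 G=6144/1991] → run D
t=16: vr[C=1024/263 D=2048/335 E=1024/335 G=6144/1991] → run E
t=17: vr[C=1024/263 D=2048/335 E=2048/335 G=6144/1991] → run G
t=18: vr[C=1024/263 D=2048/335 E=2048/335 G=7168/1991] → run G
t=19: vr[C=1024/263 D=2048/335 E=2048/335] → run C
t=20: vr[D=2048/335 E=2048/335] → run D
t=21: vr[D=3072/335 E=2048/335] → run E
t=22: vr[D=3072/335 E=3072/335] → run D
t=23: vr[D=4096/335 E=3072/335] → run E
t=24: vr[D=4096/335 E=4096/335] → run D
t=25: vr[D=1024/67 E=4096/335] → run E
t=26: vr[D=1024/67 E=1024/67] → run D
t=27: vr[D=6144/335 E=1024/67] → run E
t=28: vr[D=6144/335 E=6144/335] → run D
t=29: vr[E=6144/335] → run E
t=30: (idle)
t=31: (idle)
t=32: (idle)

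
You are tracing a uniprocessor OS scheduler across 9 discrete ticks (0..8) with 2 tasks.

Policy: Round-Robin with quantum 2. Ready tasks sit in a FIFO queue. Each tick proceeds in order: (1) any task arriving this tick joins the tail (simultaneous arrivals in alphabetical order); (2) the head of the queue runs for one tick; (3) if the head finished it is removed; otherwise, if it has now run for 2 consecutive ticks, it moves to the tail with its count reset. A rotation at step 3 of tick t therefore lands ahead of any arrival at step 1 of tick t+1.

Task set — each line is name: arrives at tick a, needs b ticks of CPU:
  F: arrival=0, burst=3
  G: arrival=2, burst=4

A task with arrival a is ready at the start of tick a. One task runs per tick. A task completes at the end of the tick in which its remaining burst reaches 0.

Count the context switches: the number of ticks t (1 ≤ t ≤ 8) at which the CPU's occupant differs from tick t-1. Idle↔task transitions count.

context switches = 2

t=0: queue=[F] q_used=0 → run F
t=1: queue=[F] q_used=1 → run F
t=2: queue=[F,G] q_used=0 → run F
t=3: queue=[G] q_used=0 → run G
t=4: queue=[G] q_used=1 → run G
t=5: queue=[G] q_used=0 → run G
t=6: queue=[G] q_used=1 → run G
t=7: (idle)
t=8: (idle)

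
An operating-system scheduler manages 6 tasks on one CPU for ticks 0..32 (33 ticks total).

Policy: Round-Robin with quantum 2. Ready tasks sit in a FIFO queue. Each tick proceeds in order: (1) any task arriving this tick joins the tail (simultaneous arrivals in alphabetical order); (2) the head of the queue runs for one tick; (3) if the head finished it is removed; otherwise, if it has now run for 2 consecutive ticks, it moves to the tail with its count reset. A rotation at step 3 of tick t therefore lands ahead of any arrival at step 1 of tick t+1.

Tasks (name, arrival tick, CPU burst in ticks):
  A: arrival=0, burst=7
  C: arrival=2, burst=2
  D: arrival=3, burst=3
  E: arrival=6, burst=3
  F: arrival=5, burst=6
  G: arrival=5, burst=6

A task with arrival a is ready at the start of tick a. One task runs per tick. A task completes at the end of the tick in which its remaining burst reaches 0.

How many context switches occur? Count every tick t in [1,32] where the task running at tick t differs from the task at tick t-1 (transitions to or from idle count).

t=0: queue=[A] q_used=0 → run A
t=1: queue=[A] q_used=1 → run A
t=2: queue=[A,C] q_used=0 → run A
t=3: queue=[A,C,D] q_used=1 → run A
t=4: queue=[C,D,A] q_used=0 → run C
t=5: queue=[C,D,A,F,G] q_used=1 → run C
t=6: queue=[D,A,F,G,E] q_used=0 → run D
t=7: queue=[D,A,F,G,E] q_used=1 → run D
t=8: queue=[A,F,G,E,D] q_used=0 → run A
t=9: queue=[A,F,G,E,D] q_used=1 → run A
t=10: queue=[F,G,E,D,A] q_used=0 → run F
t=11: queue=[F,G,E,D,A] q_used=1 → run F
t=12: queue=[G,E,D,A,F] q_used=0 → run G
t=13: queue=[G,E,D,A,F] q_used=1 → run G
t=14: queue=[E,D,A,F,G] q_used=0 → run E
t=15: queue=[E,D,A,F,G] q_used=1 → run E
t=16: queue=[D,A,F,G,E] q_used=0 → run D
t=17: queue=[A,F,G,E] q_used=0 → run A
t=18: queue=[F,G,E] q_used=0 → run F
t=19: queue=[F,G,E] q_used=1 → run F
t=20: queue=[G,E,F] q_used=0 → run G
t=21: queue=[G,E,F] q_used=1 → run G
t=22: queue=[E,F,G] q_used=0 → run E
t=23: queue=[F,G] q_used=0 → run F
t=24: queue=[F,G] q_used=1 → run F
t=25: queue=[G] q_used=0 → run G
t=26: queue=[G] q_used=1 → run G
t=27: (idle)
t=28: (idle)
t=29: (idle)
t=30: (idle)
t=31: (idle)
t=32: (idle)

context switches = 14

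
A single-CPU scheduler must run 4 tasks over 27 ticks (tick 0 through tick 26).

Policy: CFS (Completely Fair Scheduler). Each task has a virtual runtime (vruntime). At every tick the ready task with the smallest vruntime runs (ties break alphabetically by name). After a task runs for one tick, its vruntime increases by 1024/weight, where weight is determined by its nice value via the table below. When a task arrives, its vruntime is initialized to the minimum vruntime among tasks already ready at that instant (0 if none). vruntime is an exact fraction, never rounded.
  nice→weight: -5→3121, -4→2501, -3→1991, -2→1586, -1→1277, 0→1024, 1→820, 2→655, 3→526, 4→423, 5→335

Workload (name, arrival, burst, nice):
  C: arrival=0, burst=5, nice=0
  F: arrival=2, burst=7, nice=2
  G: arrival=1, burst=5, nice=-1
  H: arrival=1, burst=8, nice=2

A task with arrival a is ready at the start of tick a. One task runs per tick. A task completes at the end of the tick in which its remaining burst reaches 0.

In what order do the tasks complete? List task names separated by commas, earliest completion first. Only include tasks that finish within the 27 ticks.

t=0: vr[C=0] → run C
t=1: vr[C=1 G=1 H=1] → run C
t=2: vr[C=2 F=1 G=1 H=1] → run F
t=3: vr[C=2 F=1679/655 G=1 H=1] → run G
t=4: vr[C=2 F=1679/655 G=2301/1277 H=1] → run H
t=5: vr[C=2 F=1679/655 G=2301/1277 H=1679/655] → run G
t=6: vr[C=2 F=1679/655 G=3325/1277 H=1679/655] → run C
t=7: vr[C=3 F=1679/655 G=3325/1277 H=1679/655] → run F
t=8: vr[C=3 F=2703/655 G=3325/1277 H=1679/655] → run H
t=9: vr[C=3 F=2703/655 G=3325/1277 H=2703/655] → run G
t=10: vr[C=3 F=2703/655 G=4349/1277 H=2703/655] → run C
t=11: vr[C=4 F=2703/655 G=4349/1277 H=2703/655] → run G
t=12: vr[C=4 F=2703/655 G=5373/1277 H=2703/655] → run C
t=13: vr[F=2703/655 G=5373/1277 H=2703/655] → run F
t=14: vr[F=3727/655 G=5373/1277 H=2703/655] → run H
t=15: vr[F=3727/655 G=5373/1277 H=3727/655] → run G
t=16: vr[F=3727/655 H=3727/655] → run F
t=17: vr[F=4751/655 H=3727/655] → run H
t=18: vr[F=4751/655 H=4751/655] → run F
t=19: vr[F=1155/131 H=4751/655] → run H
t=20: vr[F=1155/131 H=1155/131] → run F
t=21: vr[F=6799/655 H=1155/131] → run H
t=22: vr[F=6799/655 H=6799/655] → run F
t=23: vr[H=6799/655] → run H
t=24: vr[H=7823/655] → run H
t=25: (idle)
t=26: (idle)

completion order = C, G, F, H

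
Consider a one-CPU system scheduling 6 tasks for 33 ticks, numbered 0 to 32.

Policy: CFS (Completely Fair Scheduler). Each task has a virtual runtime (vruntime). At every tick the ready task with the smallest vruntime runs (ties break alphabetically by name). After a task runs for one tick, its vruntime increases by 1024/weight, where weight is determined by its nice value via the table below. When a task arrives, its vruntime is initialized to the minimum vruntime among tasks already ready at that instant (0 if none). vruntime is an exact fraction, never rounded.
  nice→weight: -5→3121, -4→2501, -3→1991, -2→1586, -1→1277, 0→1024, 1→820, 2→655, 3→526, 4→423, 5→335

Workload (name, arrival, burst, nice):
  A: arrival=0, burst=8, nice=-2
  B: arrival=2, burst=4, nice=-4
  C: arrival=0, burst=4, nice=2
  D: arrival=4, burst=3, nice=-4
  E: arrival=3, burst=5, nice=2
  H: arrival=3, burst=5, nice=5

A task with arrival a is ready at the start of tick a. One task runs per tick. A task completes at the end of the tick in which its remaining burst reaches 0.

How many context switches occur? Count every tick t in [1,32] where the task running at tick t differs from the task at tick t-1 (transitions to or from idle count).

context switches = 27

t=0: vr[A=0 C=0] → run A
t=1: vr[A=512/793 C=0] → run C
t=2: vr[A=512/793 B=512/793 C=1024/655] → run A
t=3: vr[A=1024/793 B=512/793 C=1024/655 E=512/793 H=512/793] → run B
t=4: vr[A=1024/793 B=34304/32513 C=1024/655 D=512/793 E=512/793 H=512/793] → run D
t=5: vr[A=1024/793 B=34304/32513 C=1024/655 D=34304/32513 E=512/793 H=512/793] → run E
t=6: vr[A=1024/793 B=34304/32513 C=1024/655 D=34304/32513 E=1147392/519415 H=512/793] → run H
t=7: vr[A=1024/793 B=34304/32513 C=1024/655 D=34304/32513 E=1147392/519415 H=983552/265655] → run B
t=8: vr[A=1024/793 B=47616/32513 C=1024/655 D=34304/32513 E=1147392/519415 H=983552/265655] → run D
t=9: vr[A=1024/793 B=47616/32513 C=1024/655 D=47616/32513 E=1147392/519415 H=983552/265655] → run A
t=10: vr[A=1536/793 B=47616/32513 C=1024/655 D=47616/32513 E=1147392/519415 H=983552/265655] → run B
t=11: vr[A=1536/793 B=60928/32513 C=1024/655 D=47616/32513 E=1147392/519415 H=983552/265655] → run D
t=12: vr[A=1536/793 B=60928/32513 C=1024/655 E=1147392/519415 H=983552/265655] → run C
t=13: vr[A=1536/793 B=60928/32513 C=2048/655 E=1147392/519415 H=983552/265655] → run B
t=14: vr[A=1536/793 C=2048/655 E=1147392/519415 H=983552/265655] → run A
t=15: vr[A=2048/793 C=2048/655 E=1147392/519415 H=983552/265655] → run E
t=16: vr[A=2048/793 C=2048/655 E=1959424/519415 H=983552/265655] → run A
t=17: vr[A=2560/793 C=2048/655 E=1959424/519415 H=983552/265655] → run C
t=18: vr[A=2560/793 C=3072/655 E=1959424/519415 H=983552/265655] → run A
t=19: vr[A=3072/793 C=3072/655 E=1959424/519415 H=983552/265655] → run H
t=20: vr[A=3072/793 C=3072/655 E=1959424/519415 H=1795584/265655] → run E
t=21: vr[A=3072/793 C=3072/655 E=2771456/519415 H=1795584/265655] → run A
t=22: vr[A=3584/793 C=3072/655 E=2771456/519415 H=1795584/265655] → run A
t=23: vr[C=3072/655 E=2771456/519415 H=1795584/265655] → run C
t=24: vr[E=2771456/519415 H=1795584/265655] → run E
t=25: vr[E=3583488/519415 H=1795584/265655] → run H
t=26: vr[E=3583488/519415 H=2607616/265655] → run E
t=27: vr[H=2607616/265655] → run H
t=28: vr[H=3419648/265655] → run H
t=29: (idle)
t=30: (idle)
t=31: (idle)
t=32: (idle)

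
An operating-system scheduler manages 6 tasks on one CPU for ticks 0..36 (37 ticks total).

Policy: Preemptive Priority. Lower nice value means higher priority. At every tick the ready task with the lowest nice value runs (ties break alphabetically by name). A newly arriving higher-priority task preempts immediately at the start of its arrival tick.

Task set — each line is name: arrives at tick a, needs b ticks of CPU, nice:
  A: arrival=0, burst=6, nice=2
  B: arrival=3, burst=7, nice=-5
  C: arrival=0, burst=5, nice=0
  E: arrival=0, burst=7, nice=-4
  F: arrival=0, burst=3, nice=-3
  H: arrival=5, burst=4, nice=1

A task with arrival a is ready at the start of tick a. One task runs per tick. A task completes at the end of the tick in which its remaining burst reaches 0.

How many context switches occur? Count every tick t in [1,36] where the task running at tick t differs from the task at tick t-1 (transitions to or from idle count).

context switches = 7

t=0: ready={A,C,E,F} → run E
t=1: ready={A,C,E,F} → run E
t=2: ready={A,C,E,F} → run E
t=3: ready={A,B,C,E,F} → run B
t=4: ready={A,B,C,E,F} → run B
t=5: ready={A,B,C,E,F,H} → run B
t=6: ready={A,B,C,E,F,H} → run B
t=7: ready={A,B,C,E,F,H} → run B
t=8: ready={A,B,C,E,F,H} → run B
t=9: ready={A,B,C,E,F,H} → run B
t=10: ready={A,C,E,F,H} → run E
t=11: ready={A,C,E,F,H} → run E
t=12: ready={A,C,E,F,H} → run E
t=13: ready={A,C,E,F,H} → run E
t=14: ready={A,C,F,H} → run F
t=15: ready={A,C,F,H} → run F
t=16: ready={A,C,F,H} → run F
t=17: ready={A,C,H} → run C
t=18: ready={A,C,H} → run C
t=19: ready={A,C,H} → run C
t=20: ready={A,C,H} → run C
t=21: ready={A,C,H} → run C
t=22: ready={A,H} → run H
t=23: ready={A,H} → run H
t=24: ready={A,H} → run H
t=25: ready={A,H} → run H
t=26: ready={A} → run A
t=27: ready={A} → run A
t=28: ready={A} → run A
t=29: ready={A} → run A
t=30: ready={A} → run A
t=31: ready={A} → run A
t=32: (idle)
t=33: (idle)
t=34: (idle)
t=35: (idle)
t=36: (idle)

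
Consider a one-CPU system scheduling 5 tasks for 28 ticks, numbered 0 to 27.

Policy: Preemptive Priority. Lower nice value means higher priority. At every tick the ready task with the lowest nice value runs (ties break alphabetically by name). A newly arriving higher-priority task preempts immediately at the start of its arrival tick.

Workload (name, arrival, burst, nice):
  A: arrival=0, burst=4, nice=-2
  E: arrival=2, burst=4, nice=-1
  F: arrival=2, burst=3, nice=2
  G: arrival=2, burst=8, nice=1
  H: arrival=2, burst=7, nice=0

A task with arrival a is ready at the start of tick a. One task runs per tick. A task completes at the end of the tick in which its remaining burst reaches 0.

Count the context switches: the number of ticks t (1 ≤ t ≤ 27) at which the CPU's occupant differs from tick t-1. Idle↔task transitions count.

context switches = 5

t=0: ready={A} → run A
t=1: ready={A} → run A
t=2: ready={A,E,F,G,H} → run A
t=3: ready={A,E,F,G,H} → run A
t=4: ready={E,F,G,H} → run E
t=5: ready={E,F,G,H} → run E
t=6: ready={E,F,G,H} → run E
t=7: ready={E,F,G,H} → run E
t=8: ready={F,G,H} → run H
t=9: ready={F,G,H} → run H
t=10: ready={F,G,H} → run H
t=11: ready={F,G,H} → run H
t=12: ready={F,G,H} → run H
t=13: ready={F,G,H} → run H
t=14: ready={F,G,H} → run H
t=15: ready={F,G} → run G
t=16: ready={F,G} → run G
t=17: ready={F,G} → run G
t=18: ready={F,G} → run G
t=19: ready={F,G} → run G
t=20: ready={F,G} → run G
t=21: ready={F,G} → run G
t=22: ready={F,G} → run G
t=23: ready={F} → run F
t=24: ready={F} → run F
t=25: ready={F} → run F
t=26: (idle)
t=27: (idle)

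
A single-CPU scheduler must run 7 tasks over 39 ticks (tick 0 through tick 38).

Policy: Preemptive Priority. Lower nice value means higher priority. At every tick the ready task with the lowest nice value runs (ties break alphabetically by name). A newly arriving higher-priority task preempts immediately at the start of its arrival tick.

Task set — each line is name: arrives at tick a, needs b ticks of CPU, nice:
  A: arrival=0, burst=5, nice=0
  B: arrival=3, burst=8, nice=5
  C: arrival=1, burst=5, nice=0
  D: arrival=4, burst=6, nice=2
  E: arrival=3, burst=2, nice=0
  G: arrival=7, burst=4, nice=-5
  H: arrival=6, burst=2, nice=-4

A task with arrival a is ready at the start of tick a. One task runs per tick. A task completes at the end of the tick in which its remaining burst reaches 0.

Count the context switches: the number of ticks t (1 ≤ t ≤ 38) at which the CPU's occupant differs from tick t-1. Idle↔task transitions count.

context switches = 9

t=0: ready={A} → run A
t=1: ready={A,C} → run A
t=2: ready={A,C} → run A
t=3: ready={A,B,C,E} → run A
t=4: ready={A,B,C,D,E} → run A
t=5: ready={B,C,D,E} → run C
t=6: ready={B,C,D,E,H} → run H
t=7: ready={B,C,D,E,G,H} → run G
t=8: ready={B,C,D,E,G,H} → run G
t=9: ready={B,C,D,E,G,H} → run G
t=10: ready={B,C,D,E,G,H} → run G
t=11: ready={B,C,D,E,H} → run H
t=12: ready={B,C,D,E} → run C
t=13: ready={B,C,D,E} → run C
t=14: ready={B,C,D,E} → run C
t=15: ready={B,C,D,E} → run C
t=16: ready={B,D,E} → run E
t=17: ready={B,D,E} → run E
t=18: ready={B,D} → run D
t=19: ready={B,D} → run D
t=20: ready={B,D} → run D
t=21: ready={B,D} → run D
t=22: ready={B,D} → run D
t=23: ready={B,D} → run D
t=24: ready={B} → run B
t=25: ready={B} → run B
t=26: ready={B} → run B
t=27: ready={B} → run B
t=28: ready={B} → run B
t=29: ready={B} → run B
t=30: ready={B} → run B
t=31: ready={B} → run B
t=32: (idle)
t=33: (idle)
t=34: (idle)
t=35: (idle)
t=36: (idle)
t=37: (idle)
t=38: (idle)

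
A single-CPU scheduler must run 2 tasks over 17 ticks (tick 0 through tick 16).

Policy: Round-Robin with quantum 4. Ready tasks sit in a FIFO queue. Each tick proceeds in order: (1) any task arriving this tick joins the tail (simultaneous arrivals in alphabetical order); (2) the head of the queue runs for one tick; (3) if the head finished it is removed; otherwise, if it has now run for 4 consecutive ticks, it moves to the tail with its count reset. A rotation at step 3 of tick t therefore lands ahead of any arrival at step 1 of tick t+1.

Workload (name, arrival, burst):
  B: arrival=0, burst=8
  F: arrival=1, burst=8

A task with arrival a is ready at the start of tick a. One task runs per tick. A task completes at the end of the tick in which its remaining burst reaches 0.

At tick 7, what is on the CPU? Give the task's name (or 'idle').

running at tick 7 = F

t=0: queue=[B] q_used=0 → run B
t=1: queue=[B,F] q_used=1 → run B
t=2: queue=[B,F] q_used=2 → run B
t=3: queue=[B,F] q_used=3 → run B
t=4: queue=[F,B] q_used=0 → run F
t=5: queue=[F,B] q_used=1 → run F
t=6: queue=[F,B] q_used=2 → run F
t=7: queue=[F,B] q_used=3 → run F
t=8: queue=[B,F] q_used=0 → run B
t=9: queue=[B,F] q_used=1 → run B
t=10: queue=[B,F] q_used=2 → run B
t=11: queue=[B,F] q_used=3 → run B
t=12: queue=[F] q_used=0 → run F
t=13: queue=[F] q_used=1 → run F
t=14: queue=[F] q_used=2 → run F
t=15: queue=[F] q_used=3 → run F
t=16: (idle)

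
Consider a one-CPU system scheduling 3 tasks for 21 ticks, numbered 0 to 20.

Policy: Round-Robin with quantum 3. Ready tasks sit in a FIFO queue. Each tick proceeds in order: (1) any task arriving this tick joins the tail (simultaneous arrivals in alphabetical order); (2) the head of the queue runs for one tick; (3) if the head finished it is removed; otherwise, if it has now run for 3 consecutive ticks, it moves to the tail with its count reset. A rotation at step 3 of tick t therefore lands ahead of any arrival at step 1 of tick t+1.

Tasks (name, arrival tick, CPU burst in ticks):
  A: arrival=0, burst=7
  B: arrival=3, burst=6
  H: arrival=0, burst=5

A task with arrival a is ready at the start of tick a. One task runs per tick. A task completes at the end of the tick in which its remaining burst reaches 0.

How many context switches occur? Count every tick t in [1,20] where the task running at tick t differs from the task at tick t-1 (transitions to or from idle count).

t=0: queue=[A,H] q_used=0 → run A
t=1: queue=[A,H] q_used=1 → run A
t=2: queue=[A,H] q_used=2 → run A
t=3: queue=[H,A,B] q_used=0 → run H
t=4: queue=[H,A,B] q_used=1 → run H
t=5: queue=[H,A,B] q_used=2 → run H
t=6: queue=[A,B,H] q_used=0 → run A
t=7: queue=[A,B,H] q_used=1 → run A
t=8: queue=[A,B,H] q_used=2 → run A
t=9: queue=[B,H,A] q_used=0 → run B
t=10: queue=[B,H,A] q_used=1 → run B
t=11: queue=[B,H,A] q_used=2 → run B
t=12: queue=[H,A,B] q_used=0 → run H
t=13: queue=[H,A,B] q_used=1 → run H
t=14: queue=[A,B] q_used=0 → run A
t=15: queue=[B] q_used=0 → run B
t=16: queue=[B] q_used=1 → run B
t=17: queue=[B] q_used=2 → run B
t=18: (idle)
t=19: (idle)
t=20: (idle)

context switches = 7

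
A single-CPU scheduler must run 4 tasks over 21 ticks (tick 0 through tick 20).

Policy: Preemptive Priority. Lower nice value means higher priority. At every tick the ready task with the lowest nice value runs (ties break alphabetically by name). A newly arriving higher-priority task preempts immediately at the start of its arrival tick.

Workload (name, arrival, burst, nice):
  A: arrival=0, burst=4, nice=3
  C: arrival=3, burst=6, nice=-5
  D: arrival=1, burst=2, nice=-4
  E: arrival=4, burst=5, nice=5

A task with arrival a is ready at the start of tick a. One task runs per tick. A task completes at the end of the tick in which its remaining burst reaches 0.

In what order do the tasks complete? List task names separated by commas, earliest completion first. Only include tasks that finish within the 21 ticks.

completion order = D, C, A, E

t=0: ready={A} → run A
t=1: ready={A,D} → run D
t=2: ready={A,D} → run D
t=3: ready={A,C} → run C
t=4: ready={A,C,E} → run C
t=5: ready={A,C,E} → run C
t=6: ready={A,C,E} → run C
t=7: ready={A,C,E} → run C
t=8: ready={A,C,E} → run C
t=9: ready={A,E} → run A
t=10: ready={A,E} → run A
t=11: ready={A,E} → run A
t=12: ready={E} → run E
t=13: ready={E} → run E
t=14: ready={E} → run E
t=15: ready={E} → run E
t=16: ready={E} → run E
t=17: (idle)
t=18: (idle)
t=19: (idle)
t=20: (idle)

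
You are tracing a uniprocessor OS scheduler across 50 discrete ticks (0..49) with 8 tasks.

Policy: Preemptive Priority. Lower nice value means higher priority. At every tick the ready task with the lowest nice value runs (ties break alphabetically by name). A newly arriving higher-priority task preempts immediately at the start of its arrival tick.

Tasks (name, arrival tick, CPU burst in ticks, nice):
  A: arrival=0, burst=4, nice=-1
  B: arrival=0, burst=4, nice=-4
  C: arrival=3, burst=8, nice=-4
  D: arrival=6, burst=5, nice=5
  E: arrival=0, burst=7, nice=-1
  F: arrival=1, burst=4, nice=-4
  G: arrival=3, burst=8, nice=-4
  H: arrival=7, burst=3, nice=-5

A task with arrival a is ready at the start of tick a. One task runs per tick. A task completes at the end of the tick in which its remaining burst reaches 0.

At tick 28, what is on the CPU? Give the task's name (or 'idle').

t=0: ready={A,B,E} → run B
t=1: ready={A,B,E,F} → run B
t=2: ready={A,B,E,F} → run B
t=3: ready={A,B,C,E,F,G} → run B
t=4: ready={A,C,E,F,G} → run C
t=5: ready={A,C,E,F,G} → run C
t=6: ready={A,C,D,E,F,G} → run C
t=7: ready={A,C,D,E,F,G,H} → run H
t=8: ready={A,C,D,E,F,G,H} → run H
t=9: ready={A,C,D,E,F,G,H} → run H
t=10: ready={A,C,D,E,F,G} → run C
t=11: ready={A,C,D,E,F,G} → run C
t=12: ready={A,C,D,E,F,G} → run C
t=13: ready={A,C,D,E,F,G} → run C
t=14: ready={A,C,D,E,F,G} → run C
t=15: ready={A,D,E,F,G} → run F
t=16: ready={A,D,E,F,G} → run F
t=17: ready={A,D,E,F,G} → run F
t=18: ready={A,D,E,F,G} → run F
t=19: ready={A,D,E,G} → run G
t=20: ready={A,D,E,G} → run G
t=21: ready={A,D,E,G} → run G
t=22: ready={A,D,E,G} → run G
t=23: ready={A,D,E,G} → run G
t=24: ready={A,D,E,G} → run G
t=25: ready={A,D,E,G} → run G
t=26: ready={A,D,E,G} → run G
t=27: ready={A,D,E} → run A
t=28: ready={A,D,E} → run A
t=29: ready={A,D,E} → run A
t=30: ready={A,D,E} → run A
t=31: ready={D,E} → run E
t=32: ready={D,E} → run E
t=33: ready={D,E} → run E
t=34: ready={D,E} → run E
t=35: ready={D,E} → run E
t=36: ready={D,E} → run E
t=37: ready={D,E} → run E
t=38: ready={D} → run D
t=39: ready={D} → run D
t=40: ready={D} → run D
t=41: ready={D} → run D
t=42: ready={D} → run D
t=43: (idle)
t=44: (idle)
t=45: (idle)
t=46: (idle)
t=47: (idle)
t=48: (idle)
t=49: (idle)

running at tick 28 = A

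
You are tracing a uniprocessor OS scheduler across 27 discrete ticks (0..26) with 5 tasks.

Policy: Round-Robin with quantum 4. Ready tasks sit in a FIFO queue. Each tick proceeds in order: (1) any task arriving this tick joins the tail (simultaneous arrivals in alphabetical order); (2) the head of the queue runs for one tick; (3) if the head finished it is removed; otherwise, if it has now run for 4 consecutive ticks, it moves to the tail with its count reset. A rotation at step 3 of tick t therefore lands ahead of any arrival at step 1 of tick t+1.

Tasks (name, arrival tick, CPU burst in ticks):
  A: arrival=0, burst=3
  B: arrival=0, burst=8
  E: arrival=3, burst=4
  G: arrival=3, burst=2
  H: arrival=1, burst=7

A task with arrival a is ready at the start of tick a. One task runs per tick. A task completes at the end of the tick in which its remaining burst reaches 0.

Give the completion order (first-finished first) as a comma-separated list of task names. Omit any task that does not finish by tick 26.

t=0: queue=[A,B] q_used=0 → run A
t=1: queue=[A,B,H] q_used=1 → run A
t=2: queue=[A,B,H] q_used=2 → run A
t=3: queue=[B,H,E,G] q_used=0 → run B
t=4: queue=[B,H,E,G] q_used=1 → run B
t=5: queue=[B,H,E,G] q_used=2 → run B
t=6: queue=[B,H,E,G] q_used=3 → run B
t=7: queue=[H,E,G,B] q_used=0 → run H
t=8: queue=[H,E,G,B] q_used=1 → run H
t=9: queue=[H,E,G,B] q_used=2 → run H
t=10: queue=[H,E,G,B] q_used=3 → run H
t=11: queue=[E,G,B,H] q_used=0 → run E
t=12: queue=[E,G,B,H] q_used=1 → run E
t=13: queue=[E,G,B,H] q_used=2 → run E
t=14: queue=[E,G,B,H] q_used=3 → run E
t=15: queue=[G,B,H] q_used=0 → run G
t=16: queue=[G,B,H] q_used=1 → run G
t=17: queue=[B,H] q_used=0 → run B
t=18: queue=[B,H] q_used=1 → run B
t=19: queue=[B,H] q_used=2 → run B
t=20: queue=[B,H] q_used=3 → run B
t=21: queue=[H] q_used=0 → run H
t=22: queue=[H] q_used=1 → run H
t=23: queue=[H] q_used=2 → run H
t=24: (idle)
t=25: (idle)
t=26: (idle)

completion order = A, E, G, B, H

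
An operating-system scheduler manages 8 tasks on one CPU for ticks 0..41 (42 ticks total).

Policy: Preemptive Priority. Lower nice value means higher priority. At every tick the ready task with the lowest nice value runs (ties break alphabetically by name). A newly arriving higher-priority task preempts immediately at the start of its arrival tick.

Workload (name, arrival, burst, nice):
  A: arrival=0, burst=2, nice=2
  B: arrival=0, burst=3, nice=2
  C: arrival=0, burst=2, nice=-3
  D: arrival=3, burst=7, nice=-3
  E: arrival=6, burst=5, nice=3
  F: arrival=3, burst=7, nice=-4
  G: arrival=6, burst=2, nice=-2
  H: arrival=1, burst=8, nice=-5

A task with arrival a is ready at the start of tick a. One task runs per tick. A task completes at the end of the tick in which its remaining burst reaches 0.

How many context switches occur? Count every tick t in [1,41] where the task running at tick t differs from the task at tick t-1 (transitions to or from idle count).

context switches = 9

t=0: ready={A,B,C} → run C
t=1: ready={A,B,C,H} → run H
t=2: ready={A,B,C,H} → run H
t=3: ready={A,B,C,D,F,H} → run H
t=4: ready={A,B,C,D,F,H} → run H
t=5: ready={A,B,C,D,F,H} → run H
t=6: ready={A,B,C,D,E,F,G,H} → run H
t=7: ready={A,B,C,D,E,F,G,H} → run H
t=8: ready={A,B,C,D,E,F,G,H} → run H
t=9: ready={A,B,C,D,E,F,G} → run F
t=10: ready={A,B,C,D,E,F,G} → run F
t=11: ready={A,B,C,D,E,F,G} → run F
t=12: ready={A,B,C,D,E,F,G} → run F
t=13: ready={A,B,C,D,E,F,G} → run F
t=14: ready={A,B,C,D,E,F,G} → run F
t=15: ready={A,B,C,D,E,F,G} → run F
t=16: ready={A,B,C,D,E,G} → run C
t=17: ready={A,B,D,E,G} → run D
t=18: ready={A,B,D,E,G} → run D
t=19: ready={A,B,D,E,G} → run D
t=20: ready={A,B,D,E,G} → run D
t=21: ready={A,B,D,E,G} → run D
t=22: ready={A,B,D,E,G} → run D
t=23: ready={A,B,D,E,G} → run D
t=24: ready={A,B,E,G} → run G
t=25: ready={A,B,E,G} → run G
t=26: ready={A,B,E} → run A
t=27: ready={A,B,E} → run A
t=28: ready={B,E} → run B
t=29: ready={B,E} → run B
t=30: ready={B,E} → run B
t=31: ready={E} → run E
t=32: ready={E} → run E
t=33: ready={E} → run E
t=34: ready={E} → run E
t=35: ready={E} → run E
t=36: (idle)
t=37: (idle)
t=38: (idle)
t=39: (idle)
t=40: (idle)
t=41: (idle)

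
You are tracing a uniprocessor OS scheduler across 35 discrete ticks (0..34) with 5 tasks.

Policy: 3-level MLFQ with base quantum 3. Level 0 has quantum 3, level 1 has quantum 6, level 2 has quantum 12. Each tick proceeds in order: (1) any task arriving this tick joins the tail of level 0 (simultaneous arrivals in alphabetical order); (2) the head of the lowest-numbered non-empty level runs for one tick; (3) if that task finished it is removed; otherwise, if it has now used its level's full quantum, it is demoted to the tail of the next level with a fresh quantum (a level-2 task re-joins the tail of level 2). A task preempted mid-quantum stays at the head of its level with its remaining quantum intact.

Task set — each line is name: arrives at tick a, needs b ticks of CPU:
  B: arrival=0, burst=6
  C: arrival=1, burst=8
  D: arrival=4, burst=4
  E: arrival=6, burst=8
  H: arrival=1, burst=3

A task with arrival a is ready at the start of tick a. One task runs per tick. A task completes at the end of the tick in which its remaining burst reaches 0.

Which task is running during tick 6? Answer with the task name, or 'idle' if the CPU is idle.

running at tick 6 = H

t=0: L0/L1/L2 = B/-/- → run B
t=1: L0/L1/L2 = BCH/-/- → run B
t=2: L0/L1/L2 = BCH/-/- → run B
t=3: L0/L1/L2 = CH/B/- → run C
t=4: L0/L1/L2 = CHD/B/- → run C
t=5: L0/L1/L2 = CHD/B/- → run C
t=6: L0/L1/L2 = HDE/BC/- → run H
t=7: L0/L1/L2 = HDE/BC/- → run H
t=8: L0/L1/L2 = HDE/BC/- → run H
t=9: L0/L1/L2 = DE/BC/- → run D
t=10: L0/L1/L2 = DE/BC/- → run D
t=11: L0/L1/L2 = DE/BC/- → run D
t=12: L0/L1/L2 = E/BCD/- → run E
t=13: L0/L1/L2 = E/BCD/- → run E
t=14: L0/L1/L2 = E/BCD/- → run E
t=15: L0/L1/L2 = -/BCDE/- → run B
t=16: L0/L1/L2 = -/BCDE/- → run B
t=17: L0/L1/L2 = -/BCDE/- → run B
t=18: L0/L1/L2 = -/CDE/- → run C
t=19: L0/L1/L2 = -/CDE/- → run C
t=20: L0/L1/L2 = -/CDE/- → run C
t=21: L0/L1/L2 = -/CDE/- → run C
t=22: L0/L1/L2 = -/CDE/- → run C
t=23: L0/L1/L2 = -/DE/- → run D
t=24: L0/L1/L2 = -/E/- → run E
t=25: L0/L1/L2 = -/E/- → run E
t=26: L0/L1/L2 = -/E/- → run E
t=27: L0/L1/L2 = -/E/- → run E
t=28: L0/L1/L2 = -/E/- → run E
t=29: (idle)
t=30: (idle)
t=31: (idle)
t=32: (idle)
t=33: (idle)
t=34: (idle)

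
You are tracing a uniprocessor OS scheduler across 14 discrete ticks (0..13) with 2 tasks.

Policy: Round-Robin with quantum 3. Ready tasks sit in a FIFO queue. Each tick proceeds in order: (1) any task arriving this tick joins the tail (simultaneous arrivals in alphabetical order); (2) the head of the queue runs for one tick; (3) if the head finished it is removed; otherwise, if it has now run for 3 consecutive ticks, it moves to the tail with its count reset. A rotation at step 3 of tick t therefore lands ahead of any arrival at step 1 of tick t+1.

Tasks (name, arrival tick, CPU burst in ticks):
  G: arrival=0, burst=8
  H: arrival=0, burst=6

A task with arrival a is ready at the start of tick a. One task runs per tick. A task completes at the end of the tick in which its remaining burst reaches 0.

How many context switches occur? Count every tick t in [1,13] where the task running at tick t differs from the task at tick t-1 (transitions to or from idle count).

context switches = 4

t=0: queue=[G,H] q_used=0 → run G
t=1: queue=[G,H] q_used=1 → run G
t=2: queue=[G,H] q_used=2 → run G
t=3: queue=[H,G] q_used=0 → run H
t=4: queue=[H,G] q_used=1 → run H
t=5: queue=[H,G] q_used=2 → run H
t=6: queue=[G,H] q_used=0 → run G
t=7: queue=[G,H] q_used=1 → run G
t=8: queue=[G,H] q_used=2 → run G
t=9: queue=[H,G] q_used=0 → run H
t=10: queue=[H,G] q_used=1 → run H
t=11: queue=[H,G] q_used=2 → run H
t=12: queue=[G] q_used=0 → run G
t=13: queue=[G] q_used=1 → run G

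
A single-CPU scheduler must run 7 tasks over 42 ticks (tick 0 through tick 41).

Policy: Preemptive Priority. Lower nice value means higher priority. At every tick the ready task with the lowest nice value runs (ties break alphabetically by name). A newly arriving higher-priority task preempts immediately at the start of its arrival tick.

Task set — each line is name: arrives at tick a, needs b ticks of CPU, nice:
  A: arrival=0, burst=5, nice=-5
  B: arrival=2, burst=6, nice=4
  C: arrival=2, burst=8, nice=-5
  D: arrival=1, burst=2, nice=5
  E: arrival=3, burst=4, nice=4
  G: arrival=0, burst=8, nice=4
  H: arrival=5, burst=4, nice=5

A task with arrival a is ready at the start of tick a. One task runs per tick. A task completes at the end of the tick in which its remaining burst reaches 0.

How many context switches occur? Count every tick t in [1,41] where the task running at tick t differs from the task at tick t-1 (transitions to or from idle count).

t=0: ready={A,G} → run A
t=1: ready={A,D,G} → run A
t=2: ready={A,B,C,D,G} → run A
t=3: ready={A,B,C,D,E,G} → run A
t=4: ready={A,B,C,D,E,G} → run A
t=5: ready={B,C,D,E,G,H} → run C
t=6: ready={B,C,D,E,G,H} → run C
t=7: ready={B,C,D,E,G,H} → run C
t=8: ready={B,C,D,E,G,H} → run C
t=9: ready={B,C,D,E,G,H} → run C
t=10: ready={B,C,D,E,G,H} → run C
t=11: ready={B,C,D,E,G,H} → run C
t=12: ready={B,C,D,E,G,H} → run C
t=13: ready={B,D,E,G,H} → run B
t=14: ready={B,D,E,G,H} → run B
t=15: ready={B,D,E,G,H} → run B
t=16: ready={B,D,E,G,H} → run B
t=17: ready={B,D,E,G,H} → run B
t=18: ready={B,D,E,G,H} → run B
t=19: ready={D,E,G,H} → run E
t=20: ready={D,E,G,H} → run E
t=21: ready={D,E,G,H} → run E
t=22: ready={D,E,G,H} → run E
t=23: ready={D,G,H} → run G
t=24: ready={D,G,H} → run G
t=25: ready={D,G,H} → run G
t=26: ready={D,G,H} → run G
t=27: ready={D,G,H} → run G
t=28: ready={D,G,H} → run G
t=29: ready={D,G,H} → run G
t=30: ready={D,G,H} → run G
t=31: ready={D,H} → run D
t=32: ready={D,H} → run D
t=33: ready={H} → run H
t=34: ready={H} → run H
t=35: ready={H} → run H
t=36: ready={H} → run H
t=37: (idle)
t=38: (idle)
t=39: (idle)
t=40: (idle)
t=41: (idle)

context switches = 7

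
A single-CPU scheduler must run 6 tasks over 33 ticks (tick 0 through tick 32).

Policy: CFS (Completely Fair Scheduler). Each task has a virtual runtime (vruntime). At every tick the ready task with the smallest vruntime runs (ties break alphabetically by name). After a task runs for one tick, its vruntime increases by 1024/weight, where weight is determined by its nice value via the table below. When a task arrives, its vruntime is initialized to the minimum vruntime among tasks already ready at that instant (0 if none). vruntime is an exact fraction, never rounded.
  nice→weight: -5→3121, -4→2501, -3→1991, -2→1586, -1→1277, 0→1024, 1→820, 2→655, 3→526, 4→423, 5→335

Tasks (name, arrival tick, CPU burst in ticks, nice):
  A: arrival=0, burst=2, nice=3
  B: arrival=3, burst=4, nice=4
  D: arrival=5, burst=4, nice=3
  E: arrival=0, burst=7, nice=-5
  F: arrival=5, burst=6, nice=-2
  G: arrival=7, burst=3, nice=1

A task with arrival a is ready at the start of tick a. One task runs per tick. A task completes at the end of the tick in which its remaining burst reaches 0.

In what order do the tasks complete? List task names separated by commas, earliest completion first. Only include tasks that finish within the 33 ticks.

t=0: vr[A=0 E=0] → run A
t=1: vr[A=512/263 E=0] → run E
t=2: vr[A=512/263 E=1024/3121] → run E
t=3: vr[A=512/263 B=2048/3121 E=2048/3121] → run B
t=4: vr[A=512/263 B=4062208/1320183 E=2048/3121] → run E
t=5: vr[A=512/263 B=4062208/1320183 D=3072/3121 E=3072/3121 F=3072/3121] → run D
t=6: vr[A=512/263 B=4062208/1320183 D=2405888/820823 E=3072/3121 F=3072/3121] → run E
t=7: vr[A=512/263 B=4062208/1320183 D=2405888/820823 E=4096/3121 F=3072/3121 G=3072/3121] → run F
t=8: vr[A=512/263 B=4062208/1320183 D=2405888/820823 E=4096/3121 F=4034048/2474953 G=3072/3121] → run G
t=9: vr[A=512/263 B=4062208/1320183 D=2405888/820823 E=4096/3121 F=4034048/2474953 G=1428736/639805] → run E
t=10: vr[A=512/263 B=4062208/1320183 D=2405888/820823 E=5120/3121 F=4034048/2474953 G=1428736/639805] → run F
t=11: vr[A=512/263 B=4062208/1320183 D=2405888/820823 E=5120/3121 F=5632000/2474953 G=1428736/639805] → run E
t=12: vr[A=512/263 B=4062208/1320183 D=2405888/820823 E=6144/3121 F=5632000/2474953 G=1428736/639805] → run A
t=13: vr[B=4062208/1320183 D=2405888/820823 E=6144/3121 F=5632000/2474953 G=1428736/639805] → run E
t=14: vr[B=4062208/1320183 D=2405888/820823 F=5632000/2474953 G=1428736/639805] → run G
t=15: vr[B=4062208/1320183 D=2405888/820823 F=5632000/2474953 G=2227712/639805] → run F
t=16: vr[B=4062208/1320183 D=2405888/820823 F=7229952/2474953 G=2227712/639805] → run F
t=17: vr[B=4062208/1320183 D=2405888/820823 F=8827904/2474953 G=2227712/639805] → run D
t=18: vr[B=4062208/1320183 D=4003840/820823 F=8827904/2474953 G=2227712/639805] → run B
t=19: vr[B=7258112/1320183 D=4003840/820823 F=8827904/2474953 G=2227712/639805] → run G
t=20: vr[B=7258112/1320183 D=4003840/820823 F=8827904/2474953] → run F
t=21: vr[B=7258112/1320183 D=4003840/820823 F=10425856/2474953] → run F
t=22: vr[B=7258112/1320183 D=4003840/820823] → run D
t=23: vr[B=7258112/1320183 D=5601792/820823] → run B
t=24: vr[B=3484672/440061 D=5601792/820823] → run D
t=25: vr[B=3484672/440061] → run B
t=26: (idle)
t=27: (idle)
t=28: (idle)
t=29: (idle)
t=30: (idle)
t=31: (idle)
t=32: (idle)

completion order = A, E, G, F, D, B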